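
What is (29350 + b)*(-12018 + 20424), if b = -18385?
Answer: 92171790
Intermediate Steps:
(29350 + b)*(-12018 + 20424) = (29350 - 18385)*(-12018 + 20424) = 10965*8406 = 92171790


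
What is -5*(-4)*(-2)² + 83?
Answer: 163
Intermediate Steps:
-5*(-4)*(-2)² + 83 = 20*4 + 83 = 80 + 83 = 163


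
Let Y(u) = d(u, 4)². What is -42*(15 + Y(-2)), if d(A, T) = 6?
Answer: -2142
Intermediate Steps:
Y(u) = 36 (Y(u) = 6² = 36)
-42*(15 + Y(-2)) = -42*(15 + 36) = -42*51 = -2142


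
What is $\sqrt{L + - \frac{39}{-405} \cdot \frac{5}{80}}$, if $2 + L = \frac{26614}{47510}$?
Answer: $\frac{i \sqrt{1048588435245}}{855180} \approx 1.1974 i$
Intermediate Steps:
$L = - \frac{34203}{23755}$ ($L = -2 + \frac{26614}{47510} = -2 + 26614 \cdot \frac{1}{47510} = -2 + \frac{13307}{23755} = - \frac{34203}{23755} \approx -1.4398$)
$\sqrt{L + - \frac{39}{-405} \cdot \frac{5}{80}} = \sqrt{- \frac{34203}{23755} + - \frac{39}{-405} \cdot \frac{5}{80}} = \sqrt{- \frac{34203}{23755} + \left(-39\right) \left(- \frac{1}{405}\right) 5 \cdot \frac{1}{80}} = \sqrt{- \frac{34203}{23755} + \frac{13}{135} \cdot \frac{1}{16}} = \sqrt{- \frac{34203}{23755} + \frac{13}{2160}} = \sqrt{- \frac{14713933}{10262160}} = \frac{i \sqrt{1048588435245}}{855180}$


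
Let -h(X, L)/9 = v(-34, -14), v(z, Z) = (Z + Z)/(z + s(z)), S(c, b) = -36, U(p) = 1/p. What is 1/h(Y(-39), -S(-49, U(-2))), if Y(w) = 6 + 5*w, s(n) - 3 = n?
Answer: -65/252 ≈ -0.25794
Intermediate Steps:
s(n) = 3 + n
U(p) = 1/p
v(z, Z) = 2*Z/(3 + 2*z) (v(z, Z) = (Z + Z)/(z + (3 + z)) = (2*Z)/(3 + 2*z) = 2*Z/(3 + 2*z))
h(X, L) = -252/65 (h(X, L) = -18*(-14)/(3 + 2*(-34)) = -18*(-14)/(3 - 68) = -18*(-14)/(-65) = -18*(-14)*(-1)/65 = -9*28/65 = -252/65)
1/h(Y(-39), -S(-49, U(-2))) = 1/(-252/65) = -65/252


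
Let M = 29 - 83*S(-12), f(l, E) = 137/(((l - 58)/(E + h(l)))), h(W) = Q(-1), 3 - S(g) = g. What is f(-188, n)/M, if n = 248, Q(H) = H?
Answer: 1781/15744 ≈ 0.11312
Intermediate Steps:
S(g) = 3 - g
h(W) = -1
f(l, E) = 137*(-1 + E)/(-58 + l) (f(l, E) = 137/(((l - 58)/(E - 1))) = 137/(((-58 + l)/(-1 + E))) = 137*((-1 + E)/(-58 + l)) = 137*(-1 + E)/(-58 + l))
M = -1216 (M = 29 - 83*(3 - 1*(-12)) = 29 - 83*(3 + 12) = 29 - 83*15 = 29 - 1245 = -1216)
f(-188, n)/M = (137*(-1 + 248)/(-58 - 188))/(-1216) = (137*247/(-246))*(-1/1216) = (137*(-1/246)*247)*(-1/1216) = -33839/246*(-1/1216) = 1781/15744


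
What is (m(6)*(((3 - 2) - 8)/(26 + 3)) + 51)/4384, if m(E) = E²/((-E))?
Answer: 1521/127136 ≈ 0.011964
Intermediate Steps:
m(E) = -E (m(E) = (-1/E)*E² = -E)
(m(6)*(((3 - 2) - 8)/(26 + 3)) + 51)/4384 = ((-1*6)*(((3 - 2) - 8)/(26 + 3)) + 51)/4384 = (-6*(1 - 8)/29 + 51)*(1/4384) = (-(-42)/29 + 51)*(1/4384) = (-6*(-7/29) + 51)*(1/4384) = (42/29 + 51)*(1/4384) = (1521/29)*(1/4384) = 1521/127136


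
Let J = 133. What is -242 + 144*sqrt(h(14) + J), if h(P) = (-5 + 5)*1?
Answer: -242 + 144*sqrt(133) ≈ 1418.7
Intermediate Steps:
h(P) = 0 (h(P) = 0*1 = 0)
-242 + 144*sqrt(h(14) + J) = -242 + 144*sqrt(0 + 133) = -242 + 144*sqrt(133)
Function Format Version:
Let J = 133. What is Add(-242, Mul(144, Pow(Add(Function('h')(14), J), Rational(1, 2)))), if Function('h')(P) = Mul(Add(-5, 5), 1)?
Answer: Add(-242, Mul(144, Pow(133, Rational(1, 2)))) ≈ 1418.7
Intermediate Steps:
Function('h')(P) = 0 (Function('h')(P) = Mul(0, 1) = 0)
Add(-242, Mul(144, Pow(Add(Function('h')(14), J), Rational(1, 2)))) = Add(-242, Mul(144, Pow(Add(0, 133), Rational(1, 2)))) = Add(-242, Mul(144, Pow(133, Rational(1, 2))))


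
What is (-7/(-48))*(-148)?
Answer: -259/12 ≈ -21.583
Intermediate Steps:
(-7/(-48))*(-148) = -1/48*(-7)*(-148) = (7/48)*(-148) = -259/12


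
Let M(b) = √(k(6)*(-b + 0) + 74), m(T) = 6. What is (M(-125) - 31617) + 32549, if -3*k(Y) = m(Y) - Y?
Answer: 932 + √74 ≈ 940.60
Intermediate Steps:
k(Y) = -2 + Y/3 (k(Y) = -(6 - Y)/3 = -2 + Y/3)
M(b) = √74 (M(b) = √((-2 + (⅓)*6)*(-b + 0) + 74) = √((-2 + 2)*(-b) + 74) = √(0*(-b) + 74) = √(0 + 74) = √74)
(M(-125) - 31617) + 32549 = (√74 - 31617) + 32549 = (-31617 + √74) + 32549 = 932 + √74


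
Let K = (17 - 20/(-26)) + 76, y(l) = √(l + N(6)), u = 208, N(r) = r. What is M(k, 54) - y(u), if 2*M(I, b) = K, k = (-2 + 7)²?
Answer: 1219/26 - √214 ≈ 32.256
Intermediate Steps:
k = 25 (k = 5² = 25)
y(l) = √(6 + l) (y(l) = √(l + 6) = √(6 + l))
K = 1219/13 (K = (17 - 20*(-1)/26) + 76 = (17 - 1*(-10/13)) + 76 = (17 + 10/13) + 76 = 231/13 + 76 = 1219/13 ≈ 93.769)
M(I, b) = 1219/26 (M(I, b) = (½)*(1219/13) = 1219/26)
M(k, 54) - y(u) = 1219/26 - √(6 + 208) = 1219/26 - √214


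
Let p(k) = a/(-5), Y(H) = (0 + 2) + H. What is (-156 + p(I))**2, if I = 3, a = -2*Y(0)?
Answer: 602176/25 ≈ 24087.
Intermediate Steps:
Y(H) = 2 + H
a = -4 (a = -2*(2 + 0) = -2*2 = -4)
p(k) = 4/5 (p(k) = -4/(-5) = -4*(-1/5) = 4/5)
(-156 + p(I))**2 = (-156 + 4/5)**2 = (-776/5)**2 = 602176/25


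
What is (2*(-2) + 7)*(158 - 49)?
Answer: 327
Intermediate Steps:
(2*(-2) + 7)*(158 - 49) = (-4 + 7)*109 = 3*109 = 327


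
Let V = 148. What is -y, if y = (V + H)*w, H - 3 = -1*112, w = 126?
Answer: -4914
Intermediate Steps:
H = -109 (H = 3 - 1*112 = 3 - 112 = -109)
y = 4914 (y = (148 - 109)*126 = 39*126 = 4914)
-y = -1*4914 = -4914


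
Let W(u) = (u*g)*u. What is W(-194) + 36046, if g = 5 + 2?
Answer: 299498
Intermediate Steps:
g = 7
W(u) = 7*u**2 (W(u) = (u*7)*u = (7*u)*u = 7*u**2)
W(-194) + 36046 = 7*(-194)**2 + 36046 = 7*37636 + 36046 = 263452 + 36046 = 299498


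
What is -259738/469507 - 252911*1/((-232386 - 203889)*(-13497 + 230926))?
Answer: -24638325854727673/44536887971621325 ≈ -0.55321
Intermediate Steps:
-259738/469507 - 252911*1/((-232386 - 203889)*(-13497 + 230926)) = -259738*1/469507 - 252911/((-436275*217429)) = -259738/469507 - 252911/(-94858836975) = -259738/469507 - 252911*(-1/94858836975) = -259738/469507 + 252911/94858836975 = -24638325854727673/44536887971621325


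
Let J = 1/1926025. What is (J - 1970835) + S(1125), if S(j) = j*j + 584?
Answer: -1357127291649/1926025 ≈ -7.0463e+5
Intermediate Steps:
J = 1/1926025 ≈ 5.1920e-7
S(j) = 584 + j**2 (S(j) = j**2 + 584 = 584 + j**2)
(J - 1970835) + S(1125) = (1/1926025 - 1970835) + (584 + 1125**2) = -3795877480874/1926025 + (584 + 1265625) = -3795877480874/1926025 + 1266209 = -1357127291649/1926025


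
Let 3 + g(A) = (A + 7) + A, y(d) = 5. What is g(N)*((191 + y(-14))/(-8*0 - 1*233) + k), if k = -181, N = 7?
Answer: -762642/233 ≈ -3273.1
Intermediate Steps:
g(A) = 4 + 2*A (g(A) = -3 + ((A + 7) + A) = -3 + ((7 + A) + A) = -3 + (7 + 2*A) = 4 + 2*A)
g(N)*((191 + y(-14))/(-8*0 - 1*233) + k) = (4 + 2*7)*((191 + 5)/(-8*0 - 1*233) - 181) = (4 + 14)*(196/(0 - 233) - 181) = 18*(196/(-233) - 181) = 18*(196*(-1/233) - 181) = 18*(-196/233 - 181) = 18*(-42369/233) = -762642/233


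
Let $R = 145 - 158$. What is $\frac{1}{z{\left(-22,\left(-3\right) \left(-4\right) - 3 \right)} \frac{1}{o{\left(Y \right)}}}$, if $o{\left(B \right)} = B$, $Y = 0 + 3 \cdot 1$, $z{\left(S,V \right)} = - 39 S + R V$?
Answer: $\frac{1}{247} \approx 0.0040486$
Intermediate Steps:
$R = -13$ ($R = 145 - 158 = -13$)
$z{\left(S,V \right)} = - 39 S - 13 V$
$Y = 3$ ($Y = 0 + 3 = 3$)
$\frac{1}{z{\left(-22,\left(-3\right) \left(-4\right) - 3 \right)} \frac{1}{o{\left(Y \right)}}} = \frac{1}{\left(\left(-39\right) \left(-22\right) - 13 \left(\left(-3\right) \left(-4\right) - 3\right)\right) \frac{1}{3}} = \frac{1}{\left(858 - 13 \left(12 - 3\right)\right) \frac{1}{3}} = \frac{1}{\left(858 - 117\right) \frac{1}{3}} = \frac{1}{741 \cdot \frac{1}{3}} = \frac{1}{247}$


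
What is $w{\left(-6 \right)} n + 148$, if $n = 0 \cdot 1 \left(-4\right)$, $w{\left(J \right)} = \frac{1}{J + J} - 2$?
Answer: $148$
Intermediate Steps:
$w{\left(J \right)} = -2 + \frac{1}{2 J}$ ($w{\left(J \right)} = \frac{1}{2 J} - 2 = -2 + \frac{1}{2 J}$)
$n = 0$ ($n = 0 \left(-4\right) = 0$)
$w{\left(-6 \right)} n + 148 = \left(-2 + \frac{1}{2 \left(-6\right)}\right) 0 + 148 = \left(-2 + \frac{1}{2} \left(- \frac{1}{6}\right)\right) 0 + 148 = \left(-2 - \frac{1}{12}\right) 0 + 148 = \left(- \frac{25}{12}\right) 0 + 148 = 0 + 148 = 148$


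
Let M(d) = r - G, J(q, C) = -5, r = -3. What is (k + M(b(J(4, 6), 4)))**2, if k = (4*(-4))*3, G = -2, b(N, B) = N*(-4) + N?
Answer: 2401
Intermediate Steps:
b(N, B) = -3*N (b(N, B) = -4*N + N = -3*N)
M(d) = -1 (M(d) = -3 - 1*(-2) = -3 + 2 = -1)
k = -48 (k = -16*3 = -48)
(k + M(b(J(4, 6), 4)))**2 = (-48 - 1)**2 = (-49)**2 = 2401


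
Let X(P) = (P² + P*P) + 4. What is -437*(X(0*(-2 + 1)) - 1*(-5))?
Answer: -3933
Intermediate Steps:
X(P) = 4 + 2*P² (X(P) = (P² + P²) + 4 = 2*P² + 4 = 4 + 2*P²)
-437*(X(0*(-2 + 1)) - 1*(-5)) = -437*((4 + 2*(0*(-2 + 1))²) - 1*(-5)) = -437*((4 + 2*(0*(-1))²) + 5) = -437*((4 + 2*0²) + 5) = -437*((4 + 2*0) + 5) = -437*((4 + 0) + 5) = -437*(4 + 5) = -437*9 = -3933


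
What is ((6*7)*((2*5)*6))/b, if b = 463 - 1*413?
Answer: 252/5 ≈ 50.400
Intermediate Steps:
b = 50 (b = 463 - 413 = 50)
((6*7)*((2*5)*6))/b = ((6*7)*((2*5)*6))/50 = (42*(10*6))*(1/50) = (42*60)*(1/50) = 2520*(1/50) = 252/5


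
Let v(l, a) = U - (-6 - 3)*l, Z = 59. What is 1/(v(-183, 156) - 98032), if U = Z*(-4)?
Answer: -1/99915 ≈ -1.0009e-5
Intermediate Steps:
U = -236 (U = 59*(-4) = -236)
v(l, a) = -236 + 9*l (v(l, a) = -236 - (-6 - 3)*l = -236 - (-9)*l = -236 + 9*l)
1/(v(-183, 156) - 98032) = 1/((-236 + 9*(-183)) - 98032) = 1/((-236 - 1647) - 98032) = 1/(-1883 - 98032) = 1/(-99915) = -1/99915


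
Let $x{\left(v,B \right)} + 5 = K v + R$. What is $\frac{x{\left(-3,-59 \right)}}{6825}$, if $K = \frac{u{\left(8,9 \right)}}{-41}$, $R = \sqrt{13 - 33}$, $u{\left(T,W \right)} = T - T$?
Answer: $- \frac{1}{1365} + \frac{2 i \sqrt{5}}{6825} \approx -0.0007326 + 0.00065526 i$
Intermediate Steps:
$u{\left(T,W \right)} = 0$
$R = 2 i \sqrt{5}$ ($R = \sqrt{-20} = 2 i \sqrt{5} \approx 4.4721 i$)
$K = 0$ ($K = \frac{0}{-41} = 0 \left(- \frac{1}{41}\right) = 0$)
$x{\left(v,B \right)} = -5 + 2 i \sqrt{5}$ ($x{\left(v,B \right)} = -5 + \left(0 v + 2 i \sqrt{5}\right) = -5 + \left(0 + 2 i \sqrt{5}\right) = -5 + 2 i \sqrt{5}$)
$\frac{x{\left(-3,-59 \right)}}{6825} = \frac{-5 + 2 i \sqrt{5}}{6825} = \left(-5 + 2 i \sqrt{5}\right) \frac{1}{6825} = - \frac{1}{1365} + \frac{2 i \sqrt{5}}{6825}$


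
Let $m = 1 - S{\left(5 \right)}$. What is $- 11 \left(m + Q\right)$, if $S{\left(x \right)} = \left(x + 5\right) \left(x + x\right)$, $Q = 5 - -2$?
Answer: $1012$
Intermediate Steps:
$Q = 7$ ($Q = 5 + 2 = 7$)
$S{\left(x \right)} = 2 x \left(5 + x\right)$ ($S{\left(x \right)} = \left(5 + x\right) 2 x = 2 x \left(5 + x\right)$)
$m = -99$ ($m = 1 - 2 \cdot 5 \left(5 + 5\right) = 1 - 2 \cdot 5 \cdot 10 = 1 - 100 = -99$)
$- 11 \left(m + Q\right) = - 11 \left(-99 + 7\right) = \left(-11\right) \left(-92\right) = 1012$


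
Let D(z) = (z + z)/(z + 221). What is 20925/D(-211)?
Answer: -104625/211 ≈ -495.85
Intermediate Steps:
D(z) = 2*z/(221 + z) (D(z) = (2*z)/(221 + z) = 2*z/(221 + z))
20925/D(-211) = 20925/((2*(-211)/(221 - 211))) = 20925/((2*(-211)/10)) = 20925/((2*(-211)*(1/10))) = 20925/(-211/5) = 20925*(-5/211) = -104625/211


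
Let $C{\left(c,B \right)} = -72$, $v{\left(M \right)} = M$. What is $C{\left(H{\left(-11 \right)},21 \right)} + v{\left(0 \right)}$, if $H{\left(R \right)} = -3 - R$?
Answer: $-72$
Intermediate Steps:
$C{\left(H{\left(-11 \right)},21 \right)} + v{\left(0 \right)} = -72 + 0 = -72$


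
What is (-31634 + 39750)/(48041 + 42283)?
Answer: 2029/22581 ≈ 0.089854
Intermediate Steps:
(-31634 + 39750)/(48041 + 42283) = 8116/90324 = 8116*(1/90324) = 2029/22581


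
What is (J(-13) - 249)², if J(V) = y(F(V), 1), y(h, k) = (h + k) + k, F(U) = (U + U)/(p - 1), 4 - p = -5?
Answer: 1002001/16 ≈ 62625.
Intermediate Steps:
p = 9 (p = 4 - 1*(-5) = 4 + 5 = 9)
F(U) = U/4 (F(U) = (U + U)/(9 - 1) = (2*U)/8 = (2*U)*(⅛) = U/4)
y(h, k) = h + 2*k
J(V) = 2 + V/4 (J(V) = V/4 + 2*1 = V/4 + 2 = 2 + V/4)
(J(-13) - 249)² = ((2 + (¼)*(-13)) - 249)² = ((2 - 13/4) - 249)² = (-5/4 - 249)² = (-1001/4)² = 1002001/16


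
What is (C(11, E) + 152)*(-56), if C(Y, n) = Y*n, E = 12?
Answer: -15904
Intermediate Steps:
(C(11, E) + 152)*(-56) = (11*12 + 152)*(-56) = (132 + 152)*(-56) = 284*(-56) = -15904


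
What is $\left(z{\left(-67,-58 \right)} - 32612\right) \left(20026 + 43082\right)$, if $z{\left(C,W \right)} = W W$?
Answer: $-1845782784$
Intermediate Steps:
$z{\left(C,W \right)} = W^{2}$
$\left(z{\left(-67,-58 \right)} - 32612\right) \left(20026 + 43082\right) = \left(\left(-58\right)^{2} - 32612\right) \left(20026 + 43082\right) = \left(3364 - 32612\right) 63108 = \left(-29248\right) 63108 = -1845782784$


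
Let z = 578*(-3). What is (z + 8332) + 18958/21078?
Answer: 69545801/10539 ≈ 6598.9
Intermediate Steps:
z = -1734
(z + 8332) + 18958/21078 = (-1734 + 8332) + 18958/21078 = 6598 + 18958*(1/21078) = 6598 + 9479/10539 = 69545801/10539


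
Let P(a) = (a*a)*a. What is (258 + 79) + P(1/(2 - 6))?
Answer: 21567/64 ≈ 336.98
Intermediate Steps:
P(a) = a³ (P(a) = a²*a = a³)
(258 + 79) + P(1/(2 - 6)) = (258 + 79) + (1/(2 - 6))³ = 337 + (1/(-4))³ = 337 + (-¼)³ = 337 - 1/64 = 21567/64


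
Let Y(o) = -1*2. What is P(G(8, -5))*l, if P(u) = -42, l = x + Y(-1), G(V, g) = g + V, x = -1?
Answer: 126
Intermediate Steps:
G(V, g) = V + g
Y(o) = -2
l = -3 (l = -1 - 2 = -3)
P(G(8, -5))*l = -42*(-3) = 126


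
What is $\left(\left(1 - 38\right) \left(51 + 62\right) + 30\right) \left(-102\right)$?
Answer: $423402$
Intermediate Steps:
$\left(\left(1 - 38\right) \left(51 + 62\right) + 30\right) \left(-102\right) = \left(\left(-37\right) 113 + 30\right) \left(-102\right) = \left(-4181 + 30\right) \left(-102\right) = \left(-4151\right) \left(-102\right) = 423402$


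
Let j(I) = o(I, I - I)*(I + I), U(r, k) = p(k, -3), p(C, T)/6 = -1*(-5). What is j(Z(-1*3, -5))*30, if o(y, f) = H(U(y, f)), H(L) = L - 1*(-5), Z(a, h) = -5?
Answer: -10500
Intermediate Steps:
p(C, T) = 30 (p(C, T) = 6*(-1*(-5)) = 6*5 = 30)
U(r, k) = 30
H(L) = 5 + L (H(L) = L + 5 = 5 + L)
o(y, f) = 35 (o(y, f) = 5 + 30 = 35)
j(I) = 70*I (j(I) = 35*(I + I) = 35*(2*I) = 70*I)
j(Z(-1*3, -5))*30 = (70*(-5))*30 = -350*30 = -10500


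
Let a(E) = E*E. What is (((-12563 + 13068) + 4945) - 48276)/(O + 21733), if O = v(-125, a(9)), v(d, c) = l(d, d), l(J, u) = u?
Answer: -21413/10804 ≈ -1.9820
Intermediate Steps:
a(E) = E²
v(d, c) = d
O = -125
(((-12563 + 13068) + 4945) - 48276)/(O + 21733) = (((-12563 + 13068) + 4945) - 48276)/(-125 + 21733) = ((505 + 4945) - 48276)/21608 = (5450 - 48276)*(1/21608) = -42826*1/21608 = -21413/10804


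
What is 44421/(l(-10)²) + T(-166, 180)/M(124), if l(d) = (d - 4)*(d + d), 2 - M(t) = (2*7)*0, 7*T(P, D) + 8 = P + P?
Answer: -1859579/78400 ≈ -23.719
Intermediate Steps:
T(P, D) = -8/7 + 2*P/7 (T(P, D) = -8/7 + (P + P)/7 = -8/7 + (2*P)/7 = -8/7 + 2*P/7)
M(t) = 2 (M(t) = 2 - 2*7*0 = 2 - 14*0 = 2 - 1*0 = 2 + 0 = 2)
l(d) = 2*d*(-4 + d) (l(d) = (-4 + d)*(2*d) = 2*d*(-4 + d))
44421/(l(-10)²) + T(-166, 180)/M(124) = 44421/((2*(-10)*(-4 - 10))²) + (-8/7 + (2/7)*(-166))/2 = 44421/((2*(-10)*(-14))²) + (-8/7 - 332/7)*(½) = 44421/(280²) - 340/7*½ = 44421/78400 - 170/7 = -1859579/78400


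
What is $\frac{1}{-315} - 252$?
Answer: $- \frac{79381}{315} \approx -252.0$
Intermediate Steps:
$\frac{1}{-315} - 252 = - \frac{1}{315} - 252 = - \frac{79381}{315}$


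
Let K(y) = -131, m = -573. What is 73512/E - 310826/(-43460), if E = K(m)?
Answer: -1577056657/2846630 ≈ -554.01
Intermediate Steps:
E = -131
73512/E - 310826/(-43460) = 73512/(-131) - 310826/(-43460) = 73512*(-1/131) - 310826*(-1/43460) = -73512/131 + 155413/21730 = -1577056657/2846630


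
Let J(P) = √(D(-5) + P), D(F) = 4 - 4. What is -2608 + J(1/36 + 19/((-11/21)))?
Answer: -2608 + I*√157883/66 ≈ -2608.0 + 6.0204*I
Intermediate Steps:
D(F) = 0
J(P) = √P (J(P) = √(0 + P) = √P)
-2608 + J(1/36 + 19/((-11/21))) = -2608 + √(1/36 + 19/((-11/21))) = -2608 + √(1*(1/36) + 19/((-11*1/21))) = -2608 + √(1/36 + 19/(-11/21)) = -2608 + √(1/36 + 19*(-21/11)) = -2608 + √(1/36 - 399/11) = -2608 + √(-14353/396) = -2608 + I*√157883/66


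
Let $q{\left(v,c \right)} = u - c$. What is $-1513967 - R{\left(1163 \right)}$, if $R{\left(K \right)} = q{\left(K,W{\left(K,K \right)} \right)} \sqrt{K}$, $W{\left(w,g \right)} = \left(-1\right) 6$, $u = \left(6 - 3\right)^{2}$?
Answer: $-1513967 - 15 \sqrt{1163} \approx -1.5145 \cdot 10^{6}$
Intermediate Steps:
$u = 9$ ($u = 3^{2} = 9$)
$W{\left(w,g \right)} = -6$
$q{\left(v,c \right)} = 9 - c$
$R{\left(K \right)} = 15 \sqrt{K}$ ($R{\left(K \right)} = \left(9 - -6\right) \sqrt{K} = \left(9 + 6\right) \sqrt{K} = 15 \sqrt{K}$)
$-1513967 - R{\left(1163 \right)} = -1513967 - 15 \sqrt{1163}$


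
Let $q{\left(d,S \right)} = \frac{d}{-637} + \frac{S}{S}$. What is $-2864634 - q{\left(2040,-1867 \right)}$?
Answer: $- \frac{1824770455}{637} \approx -2.8646 \cdot 10^{6}$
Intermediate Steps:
$q{\left(d,S \right)} = 1 - \frac{d}{637}$ ($q{\left(d,S \right)} = d \left(- \frac{1}{637}\right) + 1 = - \frac{d}{637} + 1 = 1 - \frac{d}{637}$)
$-2864634 - q{\left(2040,-1867 \right)} = -2864634 - \left(1 - \frac{2040}{637}\right) = -2864634 - - \frac{1403}{637} = -2864634 + \frac{1403}{637} = - \frac{1824770455}{637}$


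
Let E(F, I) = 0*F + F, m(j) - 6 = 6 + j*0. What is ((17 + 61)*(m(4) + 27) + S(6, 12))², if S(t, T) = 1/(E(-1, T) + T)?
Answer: 1119772369/121 ≈ 9.2543e+6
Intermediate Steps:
m(j) = 12 (m(j) = 6 + (6 + j*0) = 6 + (6 + 0) = 6 + 6 = 12)
E(F, I) = F (E(F, I) = 0 + F = F)
S(t, T) = 1/(-1 + T)
((17 + 61)*(m(4) + 27) + S(6, 12))² = ((17 + 61)*(12 + 27) + 1/(-1 + 12))² = (78*39 + 1/11)² = (3042 + 1/11)² = (33463/11)² = 1119772369/121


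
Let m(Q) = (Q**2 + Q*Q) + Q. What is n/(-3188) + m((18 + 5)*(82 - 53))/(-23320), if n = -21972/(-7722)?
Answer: -16607009333/434913336 ≈ -38.185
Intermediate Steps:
n = 3662/1287 (n = -21972*(-1/7722) = 3662/1287 ≈ 2.8454)
m(Q) = Q + 2*Q**2 (m(Q) = (Q**2 + Q**2) + Q = 2*Q**2 + Q = Q + 2*Q**2)
n/(-3188) + m((18 + 5)*(82 - 53))/(-23320) = (3662/1287)/(-3188) + (((18 + 5)*(82 - 53))*(1 + 2*((18 + 5)*(82 - 53))))/(-23320) = (3662/1287)*(-1/3188) + ((23*29)*(1 + 2*(23*29)))*(-1/23320) = -1831/2051478 + (667*(1 + 2*667))*(-1/23320) = -1831/2051478 + (667*(1 + 1334))*(-1/23320) = -1831/2051478 + (667*1335)*(-1/23320) = -1831/2051478 + 890445*(-1/23320) = -1831/2051478 - 178089/4664 = -16607009333/434913336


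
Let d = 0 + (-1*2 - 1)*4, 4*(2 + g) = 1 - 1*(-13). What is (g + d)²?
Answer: 441/4 ≈ 110.25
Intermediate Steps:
g = 3/2 (g = -2 + (1 - 1*(-13))/4 = -2 + (1 + 13)/4 = -2 + (¼)*14 = -2 + 7/2 = 3/2 ≈ 1.5000)
d = -12 (d = 0 + (-2 - 1)*4 = 0 - 3*4 = 0 - 12 = -12)
(g + d)² = (3/2 - 12)² = (-21/2)² = 441/4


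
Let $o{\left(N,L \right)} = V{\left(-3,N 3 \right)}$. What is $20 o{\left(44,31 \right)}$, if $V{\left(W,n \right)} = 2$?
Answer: $40$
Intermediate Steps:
$o{\left(N,L \right)} = 2$
$20 o{\left(44,31 \right)} = 20 \cdot 2 = 40$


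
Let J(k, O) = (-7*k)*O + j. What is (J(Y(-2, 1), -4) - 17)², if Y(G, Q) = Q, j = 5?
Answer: 256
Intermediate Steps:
J(k, O) = 5 - 7*O*k (J(k, O) = (-7*k)*O + 5 = -7*O*k + 5 = 5 - 7*O*k)
(J(Y(-2, 1), -4) - 17)² = ((5 - 7*(-4)*1) - 17)² = ((5 + 28) - 17)² = (33 - 17)² = 16² = 256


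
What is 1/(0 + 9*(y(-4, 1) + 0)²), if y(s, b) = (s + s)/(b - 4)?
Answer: 1/64 ≈ 0.015625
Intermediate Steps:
y(s, b) = 2*s/(-4 + b) (y(s, b) = (2*s)/(-4 + b) = 2*s/(-4 + b))
1/(0 + 9*(y(-4, 1) + 0)²) = 1/(0 + 9*(2*(-4)/(-4 + 1) + 0)²) = 1/(0 + 9*(2*(-4)/(-3) + 0)²) = 1/(0 + 9*(2*(-4)*(-⅓) + 0)²) = 1/(0 + 9*(8/3 + 0)²) = 1/(0 + 9*(8/3)²) = 1/(0 + 9*(64/9)) = 1/(0 + 64) = 1/64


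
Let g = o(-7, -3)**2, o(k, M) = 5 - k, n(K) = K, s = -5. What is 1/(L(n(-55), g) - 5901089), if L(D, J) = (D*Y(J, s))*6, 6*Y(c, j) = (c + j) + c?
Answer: -1/5916654 ≈ -1.6901e-7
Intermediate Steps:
g = 144 (g = (5 - 1*(-7))**2 = (5 + 7)**2 = 12**2 = 144)
Y(c, j) = c/3 + j/6 (Y(c, j) = ((c + j) + c)/6 = (j + 2*c)/6 = c/3 + j/6)
L(D, J) = 6*D*(-5/6 + J/3) (L(D, J) = (D*(J/3 + (1/6)*(-5)))*6 = (D*(J/3 - 5/6))*6 = (D*(-5/6 + J/3))*6 = 6*D*(-5/6 + J/3))
1/(L(n(-55), g) - 5901089) = 1/(-55*(-5 + 2*144) - 5901089) = 1/(-55*(-5 + 288) - 5901089) = 1/(-55*283 - 5901089) = 1/(-15565 - 5901089) = 1/(-5916654) = -1/5916654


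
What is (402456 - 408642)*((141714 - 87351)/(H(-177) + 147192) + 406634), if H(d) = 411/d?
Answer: -21844563221741046/8684191 ≈ -2.5154e+9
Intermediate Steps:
(402456 - 408642)*((141714 - 87351)/(H(-177) + 147192) + 406634) = (402456 - 408642)*((141714 - 87351)/(411/(-177) + 147192) + 406634) = -6186*(54363/(411*(-1/177) + 147192) + 406634) = -6186*(54363/(-137/59 + 147192) + 406634) = -6186*(54363/(8684191/59) + 406634) = -6186*(54363*(59/8684191) + 406634) = -6186*(3207417/8684191 + 406634) = -6186*3531290530511/8684191 = -21844563221741046/8684191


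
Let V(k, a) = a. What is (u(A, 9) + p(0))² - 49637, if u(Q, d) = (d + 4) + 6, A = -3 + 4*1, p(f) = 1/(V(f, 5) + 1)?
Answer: -1773707/36 ≈ -49270.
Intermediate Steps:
p(f) = ⅙ (p(f) = 1/(5 + 1) = 1/6 = ⅙)
A = 1 (A = -3 + 4 = 1)
u(Q, d) = 10 + d (u(Q, d) = (4 + d) + 6 = 10 + d)
(u(A, 9) + p(0))² - 49637 = ((10 + 9) + ⅙)² - 49637 = (19 + ⅙)² - 49637 = (115/6)² - 49637 = 13225/36 - 49637 = -1773707/36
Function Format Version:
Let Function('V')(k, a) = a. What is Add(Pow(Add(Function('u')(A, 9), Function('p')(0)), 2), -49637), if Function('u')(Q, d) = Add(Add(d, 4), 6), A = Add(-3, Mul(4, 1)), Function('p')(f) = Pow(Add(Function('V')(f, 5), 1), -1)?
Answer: Rational(-1773707, 36) ≈ -49270.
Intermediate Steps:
Function('p')(f) = Rational(1, 6) (Function('p')(f) = Pow(Add(5, 1), -1) = Pow(6, -1) = Rational(1, 6))
A = 1 (A = Add(-3, 4) = 1)
Function('u')(Q, d) = Add(10, d) (Function('u')(Q, d) = Add(Add(4, d), 6) = Add(10, d))
Add(Pow(Add(Function('u')(A, 9), Function('p')(0)), 2), -49637) = Add(Pow(Add(Add(10, 9), Rational(1, 6)), 2), -49637) = Add(Pow(Add(19, Rational(1, 6)), 2), -49637) = Add(Pow(Rational(115, 6), 2), -49637) = Add(Rational(13225, 36), -49637) = Rational(-1773707, 36)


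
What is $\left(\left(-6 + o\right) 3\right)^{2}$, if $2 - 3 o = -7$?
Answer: $81$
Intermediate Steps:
$o = 3$ ($o = \frac{2}{3} - - \frac{7}{3} = \frac{2}{3} + \frac{7}{3} = 3$)
$\left(\left(-6 + o\right) 3\right)^{2} = \left(\left(-6 + 3\right) 3\right)^{2} = \left(\left(-3\right) 3\right)^{2} = \left(-9\right)^{2} = 81$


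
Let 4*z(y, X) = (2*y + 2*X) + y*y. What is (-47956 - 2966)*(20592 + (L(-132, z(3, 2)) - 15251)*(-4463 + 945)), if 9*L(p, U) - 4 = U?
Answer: -2732993401035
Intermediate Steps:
z(y, X) = X/2 + y/2 + y²/4 (z(y, X) = ((2*y + 2*X) + y*y)/4 = ((2*X + 2*y) + y²)/4 = (y² + 2*X + 2*y)/4 = X/2 + y/2 + y²/4)
L(p, U) = 4/9 + U/9
(-47956 - 2966)*(20592 + (L(-132, z(3, 2)) - 15251)*(-4463 + 945)) = (-47956 - 2966)*(20592 + ((4/9 + ((½)*2 + (½)*3 + (¼)*3²)/9) - 15251)*(-4463 + 945)) = -50922*(20592 + ((4/9 + (1 + 3/2 + (¼)*9)/9) - 15251)*(-3518)) = -50922*(20592 + ((4/9 + (1 + 3/2 + 9/4)/9) - 15251)*(-3518)) = -50922*(20592 + ((4/9 + (⅑)*(19/4)) - 15251)*(-3518)) = -50922*(20592 + ((4/9 + 19/36) - 15251)*(-3518)) = -50922*(20592 + (35/36 - 15251)*(-3518)) = -50922*(20592 - 549001/36*(-3518)) = -50922*(20592 + 965692759/18) = -50922*966063415/18 = -2732993401035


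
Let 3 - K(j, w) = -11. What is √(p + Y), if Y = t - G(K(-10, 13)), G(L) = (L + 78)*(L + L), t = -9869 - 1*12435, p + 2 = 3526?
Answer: 2*I*√5339 ≈ 146.14*I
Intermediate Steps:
p = 3524 (p = -2 + 3526 = 3524)
K(j, w) = 14 (K(j, w) = 3 - 1*(-11) = 3 + 11 = 14)
t = -22304 (t = -9869 - 12435 = -22304)
G(L) = 2*L*(78 + L) (G(L) = (78 + L)*(2*L) = 2*L*(78 + L))
Y = -24880 (Y = -22304 - 2*14*(78 + 14) = -22304 - 2*14*92 = -22304 - 1*2576 = -22304 - 2576 = -24880)
√(p + Y) = √(3524 - 24880) = √(-21356) = 2*I*√5339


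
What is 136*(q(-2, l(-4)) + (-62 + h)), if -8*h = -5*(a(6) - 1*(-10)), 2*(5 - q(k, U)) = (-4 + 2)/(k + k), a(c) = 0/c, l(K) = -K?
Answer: -6936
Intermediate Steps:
a(c) = 0
q(k, U) = 5 + 1/(2*k) (q(k, U) = 5 - (-4 + 2)/(2*(k + k)) = 5 - (-1)/(2*k) = 5 + 1/(2*k))
h = 25/4 (h = -(-5)*(0 - 1*(-10))/8 = -(-5)*(0 + 10)/8 = -(-5)*10/8 = -⅛*(-50) = 25/4 ≈ 6.2500)
136*(q(-2, l(-4)) + (-62 + h)) = 136*((5 + (½)/(-2)) + (-62 + 25/4)) = 136*((5 + (½)*(-½)) - 223/4) = 136*((5 - ¼) - 223/4) = 136*(19/4 - 223/4) = 136*(-51) = -6936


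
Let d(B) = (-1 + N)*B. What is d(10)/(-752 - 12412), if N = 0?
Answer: 5/6582 ≈ 0.00075965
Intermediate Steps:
d(B) = -B (d(B) = (-1 + 0)*B = -B)
d(10)/(-752 - 12412) = (-1*10)/(-752 - 12412) = -10/(-13164) = -1/13164*(-10) = 5/6582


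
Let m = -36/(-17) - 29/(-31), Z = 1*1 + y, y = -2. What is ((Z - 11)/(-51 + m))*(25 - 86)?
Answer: -96441/6317 ≈ -15.267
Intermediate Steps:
Z = -1 (Z = 1*1 - 2 = 1 - 2 = -1)
m = 1609/527 (m = -36*(-1/17) - 29*(-1/31) = 36/17 + 29/31 = 1609/527 ≈ 3.0531)
((Z - 11)/(-51 + m))*(25 - 86) = ((-1 - 11)/(-51 + 1609/527))*(25 - 86) = -12/(-25268/527)*(-61) = -12*(-527/25268)*(-61) = (1581/6317)*(-61) = -96441/6317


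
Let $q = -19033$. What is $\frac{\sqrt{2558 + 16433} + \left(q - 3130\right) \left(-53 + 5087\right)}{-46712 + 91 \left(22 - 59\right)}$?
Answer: $\frac{37189514}{16693} - \frac{\sqrt{18991}}{50079} \approx 2227.8$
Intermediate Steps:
$\frac{\sqrt{2558 + 16433} + \left(q - 3130\right) \left(-53 + 5087\right)}{-46712 + 91 \left(22 - 59\right)} = \frac{\sqrt{2558 + 16433} + \left(-19033 - 3130\right) \left(-53 + 5087\right)}{-46712 + 91 \left(22 - 59\right)} = \frac{\sqrt{18991} - 111568542}{-46712 + 91 \left(-37\right)} = \frac{\sqrt{18991} - 111568542}{-46712 - 3367} = \frac{-111568542 + \sqrt{18991}}{-50079} = \left(-111568542 + \sqrt{18991}\right) \left(- \frac{1}{50079}\right) = \frac{37189514}{16693} - \frac{\sqrt{18991}}{50079}$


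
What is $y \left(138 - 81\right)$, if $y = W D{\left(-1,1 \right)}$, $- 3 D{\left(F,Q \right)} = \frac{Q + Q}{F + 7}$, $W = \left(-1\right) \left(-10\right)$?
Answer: $- \frac{190}{3} \approx -63.333$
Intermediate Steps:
$W = 10$
$D{\left(F,Q \right)} = - \frac{2 Q}{3 \left(7 + F\right)}$ ($D{\left(F,Q \right)} = - \frac{\left(Q + Q\right) \frac{1}{F + 7}}{3} = - \frac{2 Q \frac{1}{7 + F}}{3} = - \frac{2 Q}{3 \left(7 + F\right)}$)
$y = - \frac{10}{9}$ ($y = 10 \left(\left(-2\right) 1 \frac{1}{21 + 3 \left(-1\right)}\right) = 10 \left(\left(-2\right) 1 \frac{1}{21 - 3}\right) = 10 \left(\left(-2\right) 1 \cdot \frac{1}{18}\right) = 10 \left(- \frac{1}{9}\right) = - \frac{10}{9} \approx -1.1111$)
$y \left(138 - 81\right) = - \frac{10 \left(138 - 81\right)}{9} = \left(- \frac{10}{9}\right) 57 = - \frac{190}{3}$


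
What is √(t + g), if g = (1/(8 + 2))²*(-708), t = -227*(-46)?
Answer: √260873/5 ≈ 102.15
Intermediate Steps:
t = 10442
g = -177/25 (g = (1/10)²*(-708) = (⅒)²*(-708) = (1/100)*(-708) = -177/25 ≈ -7.0800)
√(t + g) = √(10442 - 177/25) = √(260873/25) = √260873/5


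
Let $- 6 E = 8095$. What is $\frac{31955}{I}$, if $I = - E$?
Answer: $\frac{38346}{1619} \approx 23.685$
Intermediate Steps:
$E = - \frac{8095}{6}$ ($E = \left(- \frac{1}{6}\right) 8095 = - \frac{8095}{6} \approx -1349.2$)
$I = \frac{8095}{6}$ ($I = \left(-1\right) \left(- \frac{8095}{6}\right) = \frac{8095}{6} \approx 1349.2$)
$\frac{31955}{I} = \frac{31955}{\frac{8095}{6}} = 31955 \cdot \frac{6}{8095} = \frac{38346}{1619}$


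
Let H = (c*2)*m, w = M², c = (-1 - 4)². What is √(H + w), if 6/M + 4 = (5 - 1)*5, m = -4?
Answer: I*√12791/8 ≈ 14.137*I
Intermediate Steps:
c = 25 (c = (-5)² = 25)
M = 3/8 (M = 6/(-4 + (5 - 1)*5) = 6/(-4 + 4*5) = 6/(-4 + 20) = 6/16 = 6*(1/16) = 3/8 ≈ 0.37500)
w = 9/64 (w = (3/8)² = 9/64 ≈ 0.14063)
H = -200 (H = (25*2)*(-4) = 50*(-4) = -200)
√(H + w) = √(-200 + 9/64) = √(-12791/64) = I*√12791/8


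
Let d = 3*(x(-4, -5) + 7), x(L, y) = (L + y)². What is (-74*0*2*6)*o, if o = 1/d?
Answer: 0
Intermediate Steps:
d = 264 (d = 3*((-4 - 5)² + 7) = 3*((-9)² + 7) = 3*(81 + 7) = 3*88 = 264)
o = 1/264 ≈ 0.0037879
(-74*0*2*6)*o = -74*0*2*6*(1/264) = -0*6*(1/264) = -74*0*(1/264) = 0*(1/264) = 0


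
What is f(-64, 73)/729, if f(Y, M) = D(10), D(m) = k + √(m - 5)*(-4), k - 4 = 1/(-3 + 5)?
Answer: 1/162 - 4*√5/729 ≈ -0.0060964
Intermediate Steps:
k = 9/2 (k = 4 + 1/(-3 + 5) = 4 + 1/2 = 4 + ½ = 9/2 ≈ 4.5000)
D(m) = 9/2 - 4*√(-5 + m) (D(m) = 9/2 + √(m - 5)*(-4) = 9/2 + √(-5 + m)*(-4) = 9/2 - 4*√(-5 + m))
f(Y, M) = 9/2 - 4*√5 (f(Y, M) = 9/2 - 4*√(-5 + 10) = 9/2 - 4*√5)
f(-64, 73)/729 = (9/2 - 4*√5)/729 = (9/2 - 4*√5)*(1/729) = 1/162 - 4*√5/729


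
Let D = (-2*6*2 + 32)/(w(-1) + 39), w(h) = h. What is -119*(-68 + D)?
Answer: 153272/19 ≈ 8066.9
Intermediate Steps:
D = 4/19 (D = (-2*6*2 + 32)/(-1 + 39) = (-12*2 + 32)/38 = (-24 + 32)*(1/38) = 8*(1/38) = 4/19 ≈ 0.21053)
-119*(-68 + D) = -119*(-68 + 4/19) = -119*(-1288/19) = 153272/19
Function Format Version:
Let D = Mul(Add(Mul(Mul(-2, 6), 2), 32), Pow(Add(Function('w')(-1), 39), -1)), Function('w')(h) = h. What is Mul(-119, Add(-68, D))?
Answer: Rational(153272, 19) ≈ 8066.9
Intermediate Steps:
D = Rational(4, 19) (D = Mul(Add(Mul(Mul(-2, 6), 2), 32), Pow(Add(-1, 39), -1)) = Mul(Add(Mul(-12, 2), 32), Pow(38, -1)) = Mul(Add(-24, 32), Rational(1, 38)) = Mul(8, Rational(1, 38)) = Rational(4, 19) ≈ 0.21053)
Mul(-119, Add(-68, D)) = Mul(-119, Add(-68, Rational(4, 19))) = Mul(-119, Rational(-1288, 19)) = Rational(153272, 19)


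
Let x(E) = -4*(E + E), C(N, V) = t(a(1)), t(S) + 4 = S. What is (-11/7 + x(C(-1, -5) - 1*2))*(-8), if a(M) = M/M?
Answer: -2152/7 ≈ -307.43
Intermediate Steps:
a(M) = 1
t(S) = -4 + S
C(N, V) = -3 (C(N, V) = -4 + 1 = -3)
x(E) = -8*E
(-11/7 + x(C(-1, -5) - 1*2))*(-8) = (-11/7 - 8*(-3 - 1*2))*(-8) = (-11*1/7 - 8*(-3 - 2))*(-8) = (-11/7 - 8*(-5))*(-8) = (-11/7 + 40)*(-8) = (269/7)*(-8) = -2152/7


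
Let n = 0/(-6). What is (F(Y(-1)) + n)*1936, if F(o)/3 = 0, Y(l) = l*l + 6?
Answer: 0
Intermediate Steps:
Y(l) = 6 + l² (Y(l) = l² + 6 = 6 + l²)
F(o) = 0 (F(o) = 3*0 = 0)
n = 0 (n = 0*(-⅙) = 0)
(F(Y(-1)) + n)*1936 = (0 + 0)*1936 = 0*1936 = 0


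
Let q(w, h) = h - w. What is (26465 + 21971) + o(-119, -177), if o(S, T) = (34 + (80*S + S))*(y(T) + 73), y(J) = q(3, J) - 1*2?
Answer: 1095381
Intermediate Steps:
y(J) = -5 + J (y(J) = (J - 1*3) - 1*2 = (J - 3) - 2 = (-3 + J) - 2 = -5 + J)
o(S, T) = (34 + 81*S)*(68 + T) (o(S, T) = (34 + (80*S + S))*((-5 + T) + 73) = (34 + 81*S)*(68 + T))
(26465 + 21971) + o(-119, -177) = (26465 + 21971) + (2312 + 34*(-177) + 5508*(-119) + 81*(-119)*(-177)) = 48436 + (2312 - 6018 - 655452 + 1706103) = 48436 + 1046945 = 1095381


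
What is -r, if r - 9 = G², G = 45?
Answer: -2034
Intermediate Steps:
r = 2034 (r = 9 + 45² = 9 + 2025 = 2034)
-r = -1*2034 = -2034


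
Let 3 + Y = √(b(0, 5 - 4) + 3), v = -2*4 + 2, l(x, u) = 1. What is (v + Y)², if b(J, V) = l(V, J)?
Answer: 49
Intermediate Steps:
v = -6 (v = -8 + 2 = -6)
b(J, V) = 1
Y = -1 (Y = -3 + √(1 + 3) = -3 + √4 = -3 + 2 = -1)
(v + Y)² = (-6 - 1)² = (-7)² = 49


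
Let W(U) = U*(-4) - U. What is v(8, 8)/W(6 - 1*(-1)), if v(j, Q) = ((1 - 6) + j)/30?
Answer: -1/350 ≈ -0.0028571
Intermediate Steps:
v(j, Q) = -⅙ + j/30 (v(j, Q) = (-5 + j)*(1/30) = -⅙ + j/30)
W(U) = -5*U (W(U) = -4*U - U = -5*U)
v(8, 8)/W(6 - 1*(-1)) = (-⅙ + (1/30)*8)/((-5*(6 - 1*(-1)))) = (-⅙ + 4/15)/((-5*(6 + 1))) = 1/(10*((-5*7))) = (⅒)/(-35) = (⅒)*(-1/35) = -1/350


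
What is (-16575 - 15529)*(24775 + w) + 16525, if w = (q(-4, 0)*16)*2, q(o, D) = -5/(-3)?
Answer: -2391216865/3 ≈ -7.9707e+8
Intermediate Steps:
q(o, D) = 5/3 (q(o, D) = -5*(-⅓) = 5/3)
w = 160/3 (w = ((5/3)*16)*2 = (80/3)*2 = 160/3 ≈ 53.333)
(-16575 - 15529)*(24775 + w) + 16525 = (-16575 - 15529)*(24775 + 160/3) + 16525 = -32104*74485/3 + 16525 = -2391266440/3 + 16525 = -2391216865/3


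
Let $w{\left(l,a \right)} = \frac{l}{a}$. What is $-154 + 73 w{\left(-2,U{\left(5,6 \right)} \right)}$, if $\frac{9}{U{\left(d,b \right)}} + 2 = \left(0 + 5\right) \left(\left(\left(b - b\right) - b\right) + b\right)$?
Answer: $- \frac{1094}{9} \approx -121.56$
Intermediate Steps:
$U{\left(d,b \right)} = - \frac{9}{2}$ ($U{\left(d,b \right)} = \frac{9}{-2 + \left(0 + 5\right) \left(\left(\left(b - b\right) - b\right) + b\right)} = \frac{9}{-2 + 5 \left(\left(0 - b\right) + b\right)} = \frac{9}{-2 + 5 \left(- b + b\right)} = \frac{9}{-2 + 5 \cdot 0} = \frac{9}{-2 + 0} = \frac{9}{-2} = 9 \left(- \frac{1}{2}\right) = - \frac{9}{2}$)
$-154 + 73 w{\left(-2,U{\left(5,6 \right)} \right)} = -154 + 73 \left(- \frac{2}{- \frac{9}{2}}\right) = -154 + 73 \left(\left(-2\right) \left(- \frac{2}{9}\right)\right) = -154 + 73 \cdot \frac{4}{9} = -154 + \frac{292}{9} = - \frac{1094}{9}$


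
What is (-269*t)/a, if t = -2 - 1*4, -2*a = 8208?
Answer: -269/684 ≈ -0.39327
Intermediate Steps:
a = -4104 (a = -1/2*8208 = -4104)
t = -6 (t = -2 - 4 = -6)
(-269*t)/a = -269*(-6)/(-4104) = 1614*(-1/4104) = -269/684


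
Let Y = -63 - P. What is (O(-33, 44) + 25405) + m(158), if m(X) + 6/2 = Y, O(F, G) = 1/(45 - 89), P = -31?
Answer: 1116279/44 ≈ 25370.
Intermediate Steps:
O(F, G) = -1/44 (O(F, G) = 1/(-44) = -1/44)
Y = -32 (Y = -63 - 1*(-31) = -63 + 31 = -32)
m(X) = -35 (m(X) = -3 - 32 = -35)
(O(-33, 44) + 25405) + m(158) = (-1/44 + 25405) - 35 = 1117819/44 - 35 = 1116279/44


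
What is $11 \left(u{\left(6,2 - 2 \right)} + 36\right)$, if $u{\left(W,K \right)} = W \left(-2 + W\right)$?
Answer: $660$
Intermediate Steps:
$11 \left(u{\left(6,2 - 2 \right)} + 36\right) = 11 \left(6 \left(-2 + 6\right) + 36\right) = 11 \left(6 \cdot 4 + 36\right) = 11 \left(24 + 36\right) = 11 \cdot 60 = 660$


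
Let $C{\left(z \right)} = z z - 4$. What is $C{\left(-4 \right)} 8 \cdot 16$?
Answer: $1536$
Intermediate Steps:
$C{\left(z \right)} = -4 + z^{2}$ ($C{\left(z \right)} = z^{2} - 4 = -4 + z^{2}$)
$C{\left(-4 \right)} 8 \cdot 16 = \left(-4 + \left(-4\right)^{2}\right) 8 \cdot 16 = \left(-4 + 16\right) 8 \cdot 16 = 12 \cdot 8 \cdot 16 = 96 \cdot 16 = 1536$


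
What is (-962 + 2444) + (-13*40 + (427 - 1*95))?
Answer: 1294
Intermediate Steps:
(-962 + 2444) + (-13*40 + (427 - 1*95)) = 1482 + (-520 + (427 - 95)) = 1482 + (-520 + 332) = 1482 - 188 = 1294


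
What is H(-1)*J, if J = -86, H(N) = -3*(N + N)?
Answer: -516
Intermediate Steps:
H(N) = -6*N
H(-1)*J = -6*(-1)*(-86) = 6*(-86) = -516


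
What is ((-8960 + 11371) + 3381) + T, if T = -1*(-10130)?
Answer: 15922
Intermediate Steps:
T = 10130
((-8960 + 11371) + 3381) + T = ((-8960 + 11371) + 3381) + 10130 = (2411 + 3381) + 10130 = 5792 + 10130 = 15922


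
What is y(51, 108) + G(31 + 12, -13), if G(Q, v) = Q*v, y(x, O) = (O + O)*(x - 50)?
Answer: -343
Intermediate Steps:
y(x, O) = 2*O*(-50 + x) (y(x, O) = (2*O)*(-50 + x) = 2*O*(-50 + x))
y(51, 108) + G(31 + 12, -13) = 2*108*(-50 + 51) + (31 + 12)*(-13) = 2*108*1 + 43*(-13) = 216 - 559 = -343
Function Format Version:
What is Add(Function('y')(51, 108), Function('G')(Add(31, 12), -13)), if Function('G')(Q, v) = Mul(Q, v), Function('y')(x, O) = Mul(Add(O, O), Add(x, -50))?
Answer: -343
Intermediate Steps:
Function('y')(x, O) = Mul(2, O, Add(-50, x)) (Function('y')(x, O) = Mul(Mul(2, O), Add(-50, x)) = Mul(2, O, Add(-50, x)))
Add(Function('y')(51, 108), Function('G')(Add(31, 12), -13)) = Add(Mul(2, 108, Add(-50, 51)), Mul(Add(31, 12), -13)) = Add(Mul(2, 108, 1), Mul(43, -13)) = Add(216, -559) = -343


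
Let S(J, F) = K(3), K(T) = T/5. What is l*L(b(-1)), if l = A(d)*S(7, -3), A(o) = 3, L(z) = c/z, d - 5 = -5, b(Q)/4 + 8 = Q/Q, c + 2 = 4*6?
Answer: -99/70 ≈ -1.4143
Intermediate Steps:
K(T) = T/5 (K(T) = T*(⅕) = T/5)
c = 22 (c = -2 + 4*6 = -2 + 24 = 22)
b(Q) = -28 (b(Q) = -32 + 4*(Q/Q) = -32 + 4*1 = -32 + 4 = -28)
S(J, F) = ⅗ (S(J, F) = (⅕)*3 = ⅗)
d = 0 (d = 5 - 5 = 0)
L(z) = 22/z
l = 9/5 (l = 3*(⅗) = 9/5 ≈ 1.8000)
l*L(b(-1)) = 9*(22/(-28))/5 = 9*(22*(-1/28))/5 = (9/5)*(-11/14) = -99/70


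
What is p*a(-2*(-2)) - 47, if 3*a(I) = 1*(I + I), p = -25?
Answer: -341/3 ≈ -113.67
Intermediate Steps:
a(I) = 2*I/3 (a(I) = (1*(I + I))/3 = (1*(2*I))/3 = (2*I)/3 = 2*I/3)
p*a(-2*(-2)) - 47 = -50*(-2*(-2))/3 - 47 = -50*4/3 - 47 = -25*8/3 - 47 = -200/3 - 47 = -341/3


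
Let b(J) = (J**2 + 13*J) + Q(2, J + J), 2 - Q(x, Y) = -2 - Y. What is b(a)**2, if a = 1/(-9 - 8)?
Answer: 813604/83521 ≈ 9.7413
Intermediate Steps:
Q(x, Y) = 4 + Y (Q(x, Y) = 2 - (-2 - Y) = 2 + (2 + Y) = 4 + Y)
a = -1/17 (a = 1/(-17) = -1/17 ≈ -0.058824)
b(J) = 4 + J**2 + 15*J (b(J) = (J**2 + 13*J) + (4 + (J + J)) = (J**2 + 13*J) + (4 + 2*J) = 4 + J**2 + 15*J)
b(a)**2 = (4 + (-1/17)**2 + 15*(-1/17))**2 = (4 + 1/289 - 15/17)**2 = (902/289)**2 = 813604/83521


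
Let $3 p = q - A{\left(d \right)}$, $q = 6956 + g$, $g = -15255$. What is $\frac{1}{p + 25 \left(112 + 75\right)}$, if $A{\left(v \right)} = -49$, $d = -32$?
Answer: $\frac{1}{1925} \approx 0.00051948$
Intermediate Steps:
$q = -8299$ ($q = 6956 - 15255 = -8299$)
$p = -2750$ ($p = \frac{-8299 - -49}{3} = \frac{-8299 + 49}{3} = \frac{1}{3} \left(-8250\right) = -2750$)
$\frac{1}{p + 25 \left(112 + 75\right)} = \frac{1}{-2750 + 25 \left(112 + 75\right)} = \frac{1}{-2750 + 25 \cdot 187} = \frac{1}{-2750 + 4675} = \frac{1}{1925}$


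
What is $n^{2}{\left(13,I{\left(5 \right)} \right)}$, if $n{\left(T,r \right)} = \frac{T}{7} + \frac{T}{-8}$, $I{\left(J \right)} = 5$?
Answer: $\frac{169}{3136} \approx 0.05389$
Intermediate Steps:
$n{\left(T,r \right)} = \frac{T}{56}$ ($n{\left(T,r \right)} = T \frac{1}{7} + T \left(- \frac{1}{8}\right) = \frac{T}{7} - \frac{T}{8} = \frac{T}{56}$)
$n^{2}{\left(13,I{\left(5 \right)} \right)} = \left(\frac{1}{56} \cdot 13\right)^{2} = \left(\frac{13}{56}\right)^{2} = \frac{169}{3136}$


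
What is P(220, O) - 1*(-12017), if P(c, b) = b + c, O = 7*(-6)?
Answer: 12195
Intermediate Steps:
O = -42
P(220, O) - 1*(-12017) = (-42 + 220) - 1*(-12017) = 178 + 12017 = 12195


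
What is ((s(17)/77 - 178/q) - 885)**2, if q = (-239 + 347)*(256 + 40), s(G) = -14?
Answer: 24222933977272969/30914078976 ≈ 7.8356e+5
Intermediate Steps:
q = 31968 (q = 108*296 = 31968)
((s(17)/77 - 178/q) - 885)**2 = ((-14/77 - 178/31968) - 885)**2 = ((-14*1/77 - 178*1/31968) - 885)**2 = ((-2/11 - 89/15984) - 885)**2 = (-32947/175824 - 885)**2 = (-155637187/175824)**2 = 24222933977272969/30914078976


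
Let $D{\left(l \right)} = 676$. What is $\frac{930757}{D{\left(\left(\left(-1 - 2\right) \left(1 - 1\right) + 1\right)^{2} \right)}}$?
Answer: $\frac{930757}{676} \approx 1376.9$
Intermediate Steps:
$\frac{930757}{D{\left(\left(\left(-1 - 2\right) \left(1 - 1\right) + 1\right)^{2} \right)}} = \frac{930757}{676}$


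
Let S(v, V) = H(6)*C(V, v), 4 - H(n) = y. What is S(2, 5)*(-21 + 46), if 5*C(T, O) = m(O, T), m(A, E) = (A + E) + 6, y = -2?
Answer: 390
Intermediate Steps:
H(n) = 6 (H(n) = 4 - 1*(-2) = 4 + 2 = 6)
m(A, E) = 6 + A + E
C(T, O) = 6/5 + O/5 + T/5 (C(T, O) = (6 + O + T)/5 = 6/5 + O/5 + T/5)
S(v, V) = 36/5 + 6*V/5 + 6*v/5 (S(v, V) = 6*(6/5 + v/5 + V/5) = 6*(6/5 + V/5 + v/5) = 36/5 + 6*V/5 + 6*v/5)
S(2, 5)*(-21 + 46) = (36/5 + (6/5)*5 + (6/5)*2)*(-21 + 46) = (36/5 + 6 + 12/5)*25 = (78/5)*25 = 390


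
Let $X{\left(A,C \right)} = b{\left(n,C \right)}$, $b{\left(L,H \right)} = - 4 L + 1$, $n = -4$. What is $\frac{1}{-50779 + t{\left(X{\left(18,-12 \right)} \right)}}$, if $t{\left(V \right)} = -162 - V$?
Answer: $- \frac{1}{50958} \approx -1.9624 \cdot 10^{-5}$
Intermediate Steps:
$b{\left(L,H \right)} = 1 - 4 L$
$X{\left(A,C \right)} = 17$ ($X{\left(A,C \right)} = 1 - -16 = 1 + 16 = 17$)
$\frac{1}{-50779 + t{\left(X{\left(18,-12 \right)} \right)}} = \frac{1}{-50779 - 179} = \frac{1}{-50958} = - \frac{1}{50958}$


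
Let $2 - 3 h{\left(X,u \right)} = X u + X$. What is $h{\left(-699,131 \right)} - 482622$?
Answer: $- \frac{1355596}{3} \approx -4.5187 \cdot 10^{5}$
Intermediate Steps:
$h{\left(X,u \right)} = \frac{2}{3} - \frac{X}{3} - \frac{X u}{3}$ ($h{\left(X,u \right)} = \frac{2}{3} - \frac{X u + X}{3} = \frac{2}{3} - \frac{X + X u}{3} = \frac{2}{3} - \left(\frac{X}{3} + \frac{X u}{3}\right) = \frac{2}{3} - \frac{X}{3} - \frac{X u}{3}$)
$h{\left(-699,131 \right)} - 482622 = \left(\frac{2}{3} - -233 - \left(-233\right) 131\right) - 482622 = \left(\frac{2}{3} + 233 + 30523\right) - 482622 = \frac{92270}{3} - 482622 = - \frac{1355596}{3}$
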